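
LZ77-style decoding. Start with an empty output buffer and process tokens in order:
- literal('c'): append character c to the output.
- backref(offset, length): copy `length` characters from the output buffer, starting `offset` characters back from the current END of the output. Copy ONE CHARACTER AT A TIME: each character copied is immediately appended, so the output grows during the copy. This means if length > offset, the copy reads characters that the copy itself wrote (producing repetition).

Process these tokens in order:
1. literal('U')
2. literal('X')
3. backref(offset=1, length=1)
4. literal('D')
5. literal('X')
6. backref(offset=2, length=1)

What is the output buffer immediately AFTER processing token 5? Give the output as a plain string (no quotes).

Token 1: literal('U'). Output: "U"
Token 2: literal('X'). Output: "UX"
Token 3: backref(off=1, len=1). Copied 'X' from pos 1. Output: "UXX"
Token 4: literal('D'). Output: "UXXD"
Token 5: literal('X'). Output: "UXXDX"

Answer: UXXDX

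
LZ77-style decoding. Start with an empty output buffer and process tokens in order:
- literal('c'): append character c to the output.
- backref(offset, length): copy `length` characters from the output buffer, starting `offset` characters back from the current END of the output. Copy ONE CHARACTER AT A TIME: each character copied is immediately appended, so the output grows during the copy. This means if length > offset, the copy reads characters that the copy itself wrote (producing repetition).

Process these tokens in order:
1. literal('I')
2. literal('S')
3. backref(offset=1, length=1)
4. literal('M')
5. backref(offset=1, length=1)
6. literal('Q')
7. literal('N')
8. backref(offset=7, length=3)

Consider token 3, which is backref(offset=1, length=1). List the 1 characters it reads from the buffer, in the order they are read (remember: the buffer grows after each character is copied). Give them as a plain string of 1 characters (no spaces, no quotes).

Answer: S

Derivation:
Token 1: literal('I'). Output: "I"
Token 2: literal('S'). Output: "IS"
Token 3: backref(off=1, len=1). Buffer before: "IS" (len 2)
  byte 1: read out[1]='S', append. Buffer now: "ISS"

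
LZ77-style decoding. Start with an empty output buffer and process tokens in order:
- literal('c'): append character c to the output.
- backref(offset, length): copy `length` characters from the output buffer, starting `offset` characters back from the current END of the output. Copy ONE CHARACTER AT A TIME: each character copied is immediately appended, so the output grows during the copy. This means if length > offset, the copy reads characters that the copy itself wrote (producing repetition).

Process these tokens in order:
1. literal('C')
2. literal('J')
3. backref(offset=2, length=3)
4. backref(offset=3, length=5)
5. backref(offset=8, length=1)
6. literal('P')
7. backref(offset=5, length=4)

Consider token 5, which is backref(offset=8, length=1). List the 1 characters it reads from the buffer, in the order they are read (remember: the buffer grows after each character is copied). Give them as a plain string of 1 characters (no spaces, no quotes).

Token 1: literal('C'). Output: "C"
Token 2: literal('J'). Output: "CJ"
Token 3: backref(off=2, len=3) (overlapping!). Copied 'CJC' from pos 0. Output: "CJCJC"
Token 4: backref(off=3, len=5) (overlapping!). Copied 'CJCCJ' from pos 2. Output: "CJCJCCJCCJ"
Token 5: backref(off=8, len=1). Buffer before: "CJCJCCJCCJ" (len 10)
  byte 1: read out[2]='C', append. Buffer now: "CJCJCCJCCJC"

Answer: C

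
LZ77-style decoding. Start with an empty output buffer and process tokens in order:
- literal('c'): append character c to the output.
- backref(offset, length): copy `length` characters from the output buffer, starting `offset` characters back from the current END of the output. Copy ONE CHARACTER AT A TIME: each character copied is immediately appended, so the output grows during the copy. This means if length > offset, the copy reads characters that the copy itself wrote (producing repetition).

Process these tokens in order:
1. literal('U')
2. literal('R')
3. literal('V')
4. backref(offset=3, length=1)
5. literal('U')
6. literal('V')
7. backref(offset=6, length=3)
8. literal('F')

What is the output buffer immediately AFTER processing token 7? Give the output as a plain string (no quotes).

Token 1: literal('U'). Output: "U"
Token 2: literal('R'). Output: "UR"
Token 3: literal('V'). Output: "URV"
Token 4: backref(off=3, len=1). Copied 'U' from pos 0. Output: "URVU"
Token 5: literal('U'). Output: "URVUU"
Token 6: literal('V'). Output: "URVUUV"
Token 7: backref(off=6, len=3). Copied 'URV' from pos 0. Output: "URVUUVURV"

Answer: URVUUVURV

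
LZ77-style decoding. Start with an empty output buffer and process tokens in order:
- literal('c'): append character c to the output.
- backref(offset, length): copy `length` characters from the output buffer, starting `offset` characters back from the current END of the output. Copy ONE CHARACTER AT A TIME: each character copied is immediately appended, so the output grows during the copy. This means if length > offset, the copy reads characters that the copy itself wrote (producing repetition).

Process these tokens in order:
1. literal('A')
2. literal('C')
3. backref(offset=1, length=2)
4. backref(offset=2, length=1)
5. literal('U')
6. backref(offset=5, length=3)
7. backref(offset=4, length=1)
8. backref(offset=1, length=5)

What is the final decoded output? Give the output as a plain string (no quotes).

Token 1: literal('A'). Output: "A"
Token 2: literal('C'). Output: "AC"
Token 3: backref(off=1, len=2) (overlapping!). Copied 'CC' from pos 1. Output: "ACCC"
Token 4: backref(off=2, len=1). Copied 'C' from pos 2. Output: "ACCCC"
Token 5: literal('U'). Output: "ACCCCU"
Token 6: backref(off=5, len=3). Copied 'CCC' from pos 1. Output: "ACCCCUCCC"
Token 7: backref(off=4, len=1). Copied 'U' from pos 5. Output: "ACCCCUCCCU"
Token 8: backref(off=1, len=5) (overlapping!). Copied 'UUUUU' from pos 9. Output: "ACCCCUCCCUUUUUU"

Answer: ACCCCUCCCUUUUUU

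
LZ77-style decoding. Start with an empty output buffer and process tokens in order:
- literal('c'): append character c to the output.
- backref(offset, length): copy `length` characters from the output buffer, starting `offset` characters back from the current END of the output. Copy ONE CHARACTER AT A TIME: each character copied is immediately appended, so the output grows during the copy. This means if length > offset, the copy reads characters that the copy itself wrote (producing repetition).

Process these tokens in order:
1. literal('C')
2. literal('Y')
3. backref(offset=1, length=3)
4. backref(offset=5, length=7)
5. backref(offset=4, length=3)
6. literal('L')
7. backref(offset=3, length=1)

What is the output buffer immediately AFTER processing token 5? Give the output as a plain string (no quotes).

Answer: CYYYYCYYYYCYYYC

Derivation:
Token 1: literal('C'). Output: "C"
Token 2: literal('Y'). Output: "CY"
Token 3: backref(off=1, len=3) (overlapping!). Copied 'YYY' from pos 1. Output: "CYYYY"
Token 4: backref(off=5, len=7) (overlapping!). Copied 'CYYYYCY' from pos 0. Output: "CYYYYCYYYYCY"
Token 5: backref(off=4, len=3). Copied 'YYC' from pos 8. Output: "CYYYYCYYYYCYYYC"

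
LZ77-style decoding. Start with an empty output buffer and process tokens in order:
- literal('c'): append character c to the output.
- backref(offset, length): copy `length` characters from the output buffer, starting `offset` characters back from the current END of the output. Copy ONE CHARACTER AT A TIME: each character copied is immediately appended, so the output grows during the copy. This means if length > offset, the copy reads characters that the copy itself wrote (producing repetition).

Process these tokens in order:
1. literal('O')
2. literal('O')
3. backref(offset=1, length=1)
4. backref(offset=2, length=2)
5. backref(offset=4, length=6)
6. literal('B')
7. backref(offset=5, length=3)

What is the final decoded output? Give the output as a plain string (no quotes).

Answer: OOOOOOOOOOOBOOO

Derivation:
Token 1: literal('O'). Output: "O"
Token 2: literal('O'). Output: "OO"
Token 3: backref(off=1, len=1). Copied 'O' from pos 1. Output: "OOO"
Token 4: backref(off=2, len=2). Copied 'OO' from pos 1. Output: "OOOOO"
Token 5: backref(off=4, len=6) (overlapping!). Copied 'OOOOOO' from pos 1. Output: "OOOOOOOOOOO"
Token 6: literal('B'). Output: "OOOOOOOOOOOB"
Token 7: backref(off=5, len=3). Copied 'OOO' from pos 7. Output: "OOOOOOOOOOOBOOO"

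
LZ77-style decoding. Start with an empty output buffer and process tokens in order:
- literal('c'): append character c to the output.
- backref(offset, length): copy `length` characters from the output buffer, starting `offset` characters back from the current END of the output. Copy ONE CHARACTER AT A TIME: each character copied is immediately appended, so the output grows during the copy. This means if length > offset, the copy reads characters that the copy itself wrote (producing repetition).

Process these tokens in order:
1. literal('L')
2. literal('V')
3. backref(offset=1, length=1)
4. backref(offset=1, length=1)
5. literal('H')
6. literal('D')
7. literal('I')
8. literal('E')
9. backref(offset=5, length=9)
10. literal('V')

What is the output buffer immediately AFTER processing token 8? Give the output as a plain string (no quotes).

Token 1: literal('L'). Output: "L"
Token 2: literal('V'). Output: "LV"
Token 3: backref(off=1, len=1). Copied 'V' from pos 1. Output: "LVV"
Token 4: backref(off=1, len=1). Copied 'V' from pos 2. Output: "LVVV"
Token 5: literal('H'). Output: "LVVVH"
Token 6: literal('D'). Output: "LVVVHD"
Token 7: literal('I'). Output: "LVVVHDI"
Token 8: literal('E'). Output: "LVVVHDIE"

Answer: LVVVHDIE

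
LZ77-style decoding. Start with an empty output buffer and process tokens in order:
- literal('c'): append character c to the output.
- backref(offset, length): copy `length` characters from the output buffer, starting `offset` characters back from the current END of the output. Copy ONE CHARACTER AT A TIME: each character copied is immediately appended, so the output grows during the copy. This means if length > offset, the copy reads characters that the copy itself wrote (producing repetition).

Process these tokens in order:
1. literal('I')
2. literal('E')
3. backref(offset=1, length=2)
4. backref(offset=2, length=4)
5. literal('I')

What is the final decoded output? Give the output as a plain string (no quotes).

Answer: IEEEEEEEI

Derivation:
Token 1: literal('I'). Output: "I"
Token 2: literal('E'). Output: "IE"
Token 3: backref(off=1, len=2) (overlapping!). Copied 'EE' from pos 1. Output: "IEEE"
Token 4: backref(off=2, len=4) (overlapping!). Copied 'EEEE' from pos 2. Output: "IEEEEEEE"
Token 5: literal('I'). Output: "IEEEEEEEI"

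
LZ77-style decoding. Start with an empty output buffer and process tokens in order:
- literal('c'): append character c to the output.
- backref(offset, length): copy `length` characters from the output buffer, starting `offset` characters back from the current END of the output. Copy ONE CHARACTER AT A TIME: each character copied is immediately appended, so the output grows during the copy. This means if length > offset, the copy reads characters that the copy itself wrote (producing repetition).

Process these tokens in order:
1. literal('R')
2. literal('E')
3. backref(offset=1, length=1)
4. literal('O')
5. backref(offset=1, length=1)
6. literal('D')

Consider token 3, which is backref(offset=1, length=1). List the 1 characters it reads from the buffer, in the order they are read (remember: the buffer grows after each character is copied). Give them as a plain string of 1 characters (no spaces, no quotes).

Answer: E

Derivation:
Token 1: literal('R'). Output: "R"
Token 2: literal('E'). Output: "RE"
Token 3: backref(off=1, len=1). Buffer before: "RE" (len 2)
  byte 1: read out[1]='E', append. Buffer now: "REE"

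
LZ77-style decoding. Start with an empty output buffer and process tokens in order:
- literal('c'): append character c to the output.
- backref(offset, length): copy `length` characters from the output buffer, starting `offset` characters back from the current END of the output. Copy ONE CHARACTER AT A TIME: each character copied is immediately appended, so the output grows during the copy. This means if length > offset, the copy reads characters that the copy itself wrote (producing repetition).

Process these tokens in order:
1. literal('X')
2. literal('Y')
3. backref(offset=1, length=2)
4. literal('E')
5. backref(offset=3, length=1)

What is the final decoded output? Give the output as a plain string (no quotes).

Answer: XYYYEY

Derivation:
Token 1: literal('X'). Output: "X"
Token 2: literal('Y'). Output: "XY"
Token 3: backref(off=1, len=2) (overlapping!). Copied 'YY' from pos 1. Output: "XYYY"
Token 4: literal('E'). Output: "XYYYE"
Token 5: backref(off=3, len=1). Copied 'Y' from pos 2. Output: "XYYYEY"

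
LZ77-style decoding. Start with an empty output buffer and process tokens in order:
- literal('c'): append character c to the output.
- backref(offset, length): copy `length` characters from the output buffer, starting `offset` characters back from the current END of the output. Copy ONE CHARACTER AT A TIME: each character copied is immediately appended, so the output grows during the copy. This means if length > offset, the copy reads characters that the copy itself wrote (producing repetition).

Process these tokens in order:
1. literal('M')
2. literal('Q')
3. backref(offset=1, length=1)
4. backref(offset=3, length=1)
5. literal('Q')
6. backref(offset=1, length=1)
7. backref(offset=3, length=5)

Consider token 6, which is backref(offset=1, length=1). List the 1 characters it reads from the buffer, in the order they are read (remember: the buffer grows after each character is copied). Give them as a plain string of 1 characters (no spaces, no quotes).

Answer: Q

Derivation:
Token 1: literal('M'). Output: "M"
Token 2: literal('Q'). Output: "MQ"
Token 3: backref(off=1, len=1). Copied 'Q' from pos 1. Output: "MQQ"
Token 4: backref(off=3, len=1). Copied 'M' from pos 0. Output: "MQQM"
Token 5: literal('Q'). Output: "MQQMQ"
Token 6: backref(off=1, len=1). Buffer before: "MQQMQ" (len 5)
  byte 1: read out[4]='Q', append. Buffer now: "MQQMQQ"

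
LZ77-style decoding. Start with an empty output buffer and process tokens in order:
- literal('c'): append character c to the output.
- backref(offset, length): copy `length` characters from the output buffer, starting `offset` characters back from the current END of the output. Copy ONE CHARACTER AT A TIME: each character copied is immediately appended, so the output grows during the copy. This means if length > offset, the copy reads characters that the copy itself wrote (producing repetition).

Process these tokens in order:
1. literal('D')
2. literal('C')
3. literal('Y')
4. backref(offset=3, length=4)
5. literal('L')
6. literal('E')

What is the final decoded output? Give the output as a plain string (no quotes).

Answer: DCYDCYDLE

Derivation:
Token 1: literal('D'). Output: "D"
Token 2: literal('C'). Output: "DC"
Token 3: literal('Y'). Output: "DCY"
Token 4: backref(off=3, len=4) (overlapping!). Copied 'DCYD' from pos 0. Output: "DCYDCYD"
Token 5: literal('L'). Output: "DCYDCYDL"
Token 6: literal('E'). Output: "DCYDCYDLE"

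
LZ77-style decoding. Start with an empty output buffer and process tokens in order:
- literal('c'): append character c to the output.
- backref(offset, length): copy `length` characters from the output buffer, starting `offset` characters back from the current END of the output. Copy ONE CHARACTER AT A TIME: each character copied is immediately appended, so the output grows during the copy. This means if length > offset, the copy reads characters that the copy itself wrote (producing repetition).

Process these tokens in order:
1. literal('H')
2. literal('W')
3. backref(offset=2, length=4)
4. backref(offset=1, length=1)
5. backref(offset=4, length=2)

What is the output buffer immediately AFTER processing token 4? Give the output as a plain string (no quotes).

Token 1: literal('H'). Output: "H"
Token 2: literal('W'). Output: "HW"
Token 3: backref(off=2, len=4) (overlapping!). Copied 'HWHW' from pos 0. Output: "HWHWHW"
Token 4: backref(off=1, len=1). Copied 'W' from pos 5. Output: "HWHWHWW"

Answer: HWHWHWW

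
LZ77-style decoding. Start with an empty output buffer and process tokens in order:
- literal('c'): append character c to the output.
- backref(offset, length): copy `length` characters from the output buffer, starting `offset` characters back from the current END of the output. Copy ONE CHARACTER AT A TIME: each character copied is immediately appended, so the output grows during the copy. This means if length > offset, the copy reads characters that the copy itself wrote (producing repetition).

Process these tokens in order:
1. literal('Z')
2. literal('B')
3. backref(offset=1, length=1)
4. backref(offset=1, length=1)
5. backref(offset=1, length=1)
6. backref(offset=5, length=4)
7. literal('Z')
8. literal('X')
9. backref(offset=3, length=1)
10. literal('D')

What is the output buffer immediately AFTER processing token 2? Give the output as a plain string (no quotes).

Token 1: literal('Z'). Output: "Z"
Token 2: literal('B'). Output: "ZB"

Answer: ZB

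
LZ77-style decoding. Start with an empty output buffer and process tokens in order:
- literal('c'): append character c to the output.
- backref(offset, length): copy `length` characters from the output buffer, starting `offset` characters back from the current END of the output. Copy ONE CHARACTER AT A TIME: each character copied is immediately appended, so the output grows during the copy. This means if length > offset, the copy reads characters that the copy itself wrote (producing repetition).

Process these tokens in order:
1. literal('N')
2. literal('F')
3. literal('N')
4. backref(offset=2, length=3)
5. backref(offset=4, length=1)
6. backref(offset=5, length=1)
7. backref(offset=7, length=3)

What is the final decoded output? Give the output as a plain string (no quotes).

Answer: NFNFNFNNFNF

Derivation:
Token 1: literal('N'). Output: "N"
Token 2: literal('F'). Output: "NF"
Token 3: literal('N'). Output: "NFN"
Token 4: backref(off=2, len=3) (overlapping!). Copied 'FNF' from pos 1. Output: "NFNFNF"
Token 5: backref(off=4, len=1). Copied 'N' from pos 2. Output: "NFNFNFN"
Token 6: backref(off=5, len=1). Copied 'N' from pos 2. Output: "NFNFNFNN"
Token 7: backref(off=7, len=3). Copied 'FNF' from pos 1. Output: "NFNFNFNNFNF"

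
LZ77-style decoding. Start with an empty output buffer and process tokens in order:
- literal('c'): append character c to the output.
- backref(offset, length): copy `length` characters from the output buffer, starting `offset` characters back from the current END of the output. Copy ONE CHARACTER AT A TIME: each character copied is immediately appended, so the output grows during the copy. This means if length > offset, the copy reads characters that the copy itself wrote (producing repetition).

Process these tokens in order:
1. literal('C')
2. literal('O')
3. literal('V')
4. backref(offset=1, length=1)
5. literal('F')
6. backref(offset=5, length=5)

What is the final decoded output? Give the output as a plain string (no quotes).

Answer: COVVFCOVVF

Derivation:
Token 1: literal('C'). Output: "C"
Token 2: literal('O'). Output: "CO"
Token 3: literal('V'). Output: "COV"
Token 4: backref(off=1, len=1). Copied 'V' from pos 2. Output: "COVV"
Token 5: literal('F'). Output: "COVVF"
Token 6: backref(off=5, len=5). Copied 'COVVF' from pos 0. Output: "COVVFCOVVF"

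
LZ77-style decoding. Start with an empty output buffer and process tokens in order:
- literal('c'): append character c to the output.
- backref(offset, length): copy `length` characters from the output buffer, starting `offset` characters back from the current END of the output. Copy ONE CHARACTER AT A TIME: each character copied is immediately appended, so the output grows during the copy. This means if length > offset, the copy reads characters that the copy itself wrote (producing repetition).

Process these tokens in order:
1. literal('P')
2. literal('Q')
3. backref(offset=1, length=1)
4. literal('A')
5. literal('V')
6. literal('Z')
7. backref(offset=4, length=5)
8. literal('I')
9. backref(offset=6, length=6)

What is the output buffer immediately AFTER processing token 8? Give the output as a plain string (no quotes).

Answer: PQQAVZQAVZQI

Derivation:
Token 1: literal('P'). Output: "P"
Token 2: literal('Q'). Output: "PQ"
Token 3: backref(off=1, len=1). Copied 'Q' from pos 1. Output: "PQQ"
Token 4: literal('A'). Output: "PQQA"
Token 5: literal('V'). Output: "PQQAV"
Token 6: literal('Z'). Output: "PQQAVZ"
Token 7: backref(off=4, len=5) (overlapping!). Copied 'QAVZQ' from pos 2. Output: "PQQAVZQAVZQ"
Token 8: literal('I'). Output: "PQQAVZQAVZQI"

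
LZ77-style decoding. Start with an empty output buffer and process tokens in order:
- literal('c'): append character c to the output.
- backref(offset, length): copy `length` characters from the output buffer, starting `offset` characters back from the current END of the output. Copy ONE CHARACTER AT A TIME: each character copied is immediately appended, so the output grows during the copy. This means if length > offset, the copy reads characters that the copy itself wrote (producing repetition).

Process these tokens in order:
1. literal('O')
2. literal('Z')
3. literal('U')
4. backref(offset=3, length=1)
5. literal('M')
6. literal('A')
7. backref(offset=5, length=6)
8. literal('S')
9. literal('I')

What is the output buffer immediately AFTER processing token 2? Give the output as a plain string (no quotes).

Answer: OZ

Derivation:
Token 1: literal('O'). Output: "O"
Token 2: literal('Z'). Output: "OZ"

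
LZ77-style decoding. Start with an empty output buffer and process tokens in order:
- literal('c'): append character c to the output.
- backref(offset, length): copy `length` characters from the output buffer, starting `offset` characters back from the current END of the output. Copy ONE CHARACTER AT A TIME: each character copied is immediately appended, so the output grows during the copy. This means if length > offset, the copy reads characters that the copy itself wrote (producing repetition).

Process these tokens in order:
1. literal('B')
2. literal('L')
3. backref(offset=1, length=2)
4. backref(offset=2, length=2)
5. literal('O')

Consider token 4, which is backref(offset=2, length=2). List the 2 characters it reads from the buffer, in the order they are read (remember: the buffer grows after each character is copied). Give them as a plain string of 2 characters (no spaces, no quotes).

Token 1: literal('B'). Output: "B"
Token 2: literal('L'). Output: "BL"
Token 3: backref(off=1, len=2) (overlapping!). Copied 'LL' from pos 1. Output: "BLLL"
Token 4: backref(off=2, len=2). Buffer before: "BLLL" (len 4)
  byte 1: read out[2]='L', append. Buffer now: "BLLLL"
  byte 2: read out[3]='L', append. Buffer now: "BLLLLL"

Answer: LL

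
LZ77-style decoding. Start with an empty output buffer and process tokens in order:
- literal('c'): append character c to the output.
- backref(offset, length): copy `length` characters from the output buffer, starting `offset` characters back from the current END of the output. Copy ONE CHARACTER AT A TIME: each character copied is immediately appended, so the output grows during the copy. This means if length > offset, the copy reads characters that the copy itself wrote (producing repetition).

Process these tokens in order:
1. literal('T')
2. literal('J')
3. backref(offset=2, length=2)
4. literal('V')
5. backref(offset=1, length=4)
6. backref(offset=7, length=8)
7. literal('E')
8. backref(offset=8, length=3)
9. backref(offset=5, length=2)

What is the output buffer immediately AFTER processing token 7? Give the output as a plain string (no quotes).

Answer: TJTJVVVVVTJVVVVVTE

Derivation:
Token 1: literal('T'). Output: "T"
Token 2: literal('J'). Output: "TJ"
Token 3: backref(off=2, len=2). Copied 'TJ' from pos 0. Output: "TJTJ"
Token 4: literal('V'). Output: "TJTJV"
Token 5: backref(off=1, len=4) (overlapping!). Copied 'VVVV' from pos 4. Output: "TJTJVVVVV"
Token 6: backref(off=7, len=8) (overlapping!). Copied 'TJVVVVVT' from pos 2. Output: "TJTJVVVVVTJVVVVVT"
Token 7: literal('E'). Output: "TJTJVVVVVTJVVVVVTE"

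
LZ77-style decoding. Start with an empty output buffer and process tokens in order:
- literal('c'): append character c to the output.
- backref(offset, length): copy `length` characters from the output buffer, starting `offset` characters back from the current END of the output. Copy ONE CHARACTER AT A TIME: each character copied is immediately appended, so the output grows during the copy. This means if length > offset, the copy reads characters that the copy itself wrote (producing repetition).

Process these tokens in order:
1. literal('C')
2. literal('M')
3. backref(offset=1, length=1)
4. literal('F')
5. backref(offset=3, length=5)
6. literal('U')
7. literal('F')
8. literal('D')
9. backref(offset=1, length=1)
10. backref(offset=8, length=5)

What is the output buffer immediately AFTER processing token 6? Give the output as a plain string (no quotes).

Answer: CMMFMMFMMU

Derivation:
Token 1: literal('C'). Output: "C"
Token 2: literal('M'). Output: "CM"
Token 3: backref(off=1, len=1). Copied 'M' from pos 1. Output: "CMM"
Token 4: literal('F'). Output: "CMMF"
Token 5: backref(off=3, len=5) (overlapping!). Copied 'MMFMM' from pos 1. Output: "CMMFMMFMM"
Token 6: literal('U'). Output: "CMMFMMFMMU"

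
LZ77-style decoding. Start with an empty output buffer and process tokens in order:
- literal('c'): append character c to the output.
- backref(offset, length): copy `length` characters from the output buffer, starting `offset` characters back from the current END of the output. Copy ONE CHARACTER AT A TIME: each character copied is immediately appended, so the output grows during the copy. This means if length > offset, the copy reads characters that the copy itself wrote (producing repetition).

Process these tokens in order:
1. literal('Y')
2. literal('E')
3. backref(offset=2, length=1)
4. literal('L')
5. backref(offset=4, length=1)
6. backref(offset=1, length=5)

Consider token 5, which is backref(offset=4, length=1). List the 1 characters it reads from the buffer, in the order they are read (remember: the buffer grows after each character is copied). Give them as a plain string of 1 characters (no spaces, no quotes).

Answer: Y

Derivation:
Token 1: literal('Y'). Output: "Y"
Token 2: literal('E'). Output: "YE"
Token 3: backref(off=2, len=1). Copied 'Y' from pos 0. Output: "YEY"
Token 4: literal('L'). Output: "YEYL"
Token 5: backref(off=4, len=1). Buffer before: "YEYL" (len 4)
  byte 1: read out[0]='Y', append. Buffer now: "YEYLY"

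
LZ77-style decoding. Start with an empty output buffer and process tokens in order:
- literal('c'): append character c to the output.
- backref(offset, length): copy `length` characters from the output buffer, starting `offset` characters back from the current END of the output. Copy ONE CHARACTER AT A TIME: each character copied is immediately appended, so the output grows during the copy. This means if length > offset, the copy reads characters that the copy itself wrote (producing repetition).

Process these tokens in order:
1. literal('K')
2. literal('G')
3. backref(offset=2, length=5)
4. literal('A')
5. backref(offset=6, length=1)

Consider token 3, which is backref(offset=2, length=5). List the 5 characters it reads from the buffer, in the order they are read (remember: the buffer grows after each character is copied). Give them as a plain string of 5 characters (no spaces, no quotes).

Token 1: literal('K'). Output: "K"
Token 2: literal('G'). Output: "KG"
Token 3: backref(off=2, len=5). Buffer before: "KG" (len 2)
  byte 1: read out[0]='K', append. Buffer now: "KGK"
  byte 2: read out[1]='G', append. Buffer now: "KGKG"
  byte 3: read out[2]='K', append. Buffer now: "KGKGK"
  byte 4: read out[3]='G', append. Buffer now: "KGKGKG"
  byte 5: read out[4]='K', append. Buffer now: "KGKGKGK"

Answer: KGKGK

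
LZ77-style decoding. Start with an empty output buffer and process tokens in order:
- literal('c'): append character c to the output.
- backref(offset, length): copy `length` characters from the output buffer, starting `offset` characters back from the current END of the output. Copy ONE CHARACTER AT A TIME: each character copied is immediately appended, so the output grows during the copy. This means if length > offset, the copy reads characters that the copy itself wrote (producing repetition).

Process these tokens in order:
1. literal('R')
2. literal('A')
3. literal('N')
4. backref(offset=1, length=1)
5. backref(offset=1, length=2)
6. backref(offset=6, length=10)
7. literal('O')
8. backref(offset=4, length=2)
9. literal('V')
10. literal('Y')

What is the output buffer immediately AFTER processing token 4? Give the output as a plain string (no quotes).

Answer: RANN

Derivation:
Token 1: literal('R'). Output: "R"
Token 2: literal('A'). Output: "RA"
Token 3: literal('N'). Output: "RAN"
Token 4: backref(off=1, len=1). Copied 'N' from pos 2. Output: "RANN"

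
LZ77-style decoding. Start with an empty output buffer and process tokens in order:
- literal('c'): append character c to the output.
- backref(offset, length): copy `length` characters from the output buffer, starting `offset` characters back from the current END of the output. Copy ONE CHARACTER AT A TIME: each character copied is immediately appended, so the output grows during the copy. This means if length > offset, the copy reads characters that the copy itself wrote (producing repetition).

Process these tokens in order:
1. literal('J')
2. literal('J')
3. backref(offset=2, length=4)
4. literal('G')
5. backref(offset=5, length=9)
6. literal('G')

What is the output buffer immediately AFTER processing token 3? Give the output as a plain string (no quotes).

Answer: JJJJJJ

Derivation:
Token 1: literal('J'). Output: "J"
Token 2: literal('J'). Output: "JJ"
Token 3: backref(off=2, len=4) (overlapping!). Copied 'JJJJ' from pos 0. Output: "JJJJJJ"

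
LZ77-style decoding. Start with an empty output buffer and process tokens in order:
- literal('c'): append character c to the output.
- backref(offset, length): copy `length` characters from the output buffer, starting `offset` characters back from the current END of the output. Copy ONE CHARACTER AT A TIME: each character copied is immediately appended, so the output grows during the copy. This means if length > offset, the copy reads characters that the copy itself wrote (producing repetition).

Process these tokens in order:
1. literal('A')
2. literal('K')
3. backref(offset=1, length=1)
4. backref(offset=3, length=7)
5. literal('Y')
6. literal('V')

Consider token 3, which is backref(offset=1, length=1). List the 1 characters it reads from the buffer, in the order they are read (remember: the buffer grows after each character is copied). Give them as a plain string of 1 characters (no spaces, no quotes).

Answer: K

Derivation:
Token 1: literal('A'). Output: "A"
Token 2: literal('K'). Output: "AK"
Token 3: backref(off=1, len=1). Buffer before: "AK" (len 2)
  byte 1: read out[1]='K', append. Buffer now: "AKK"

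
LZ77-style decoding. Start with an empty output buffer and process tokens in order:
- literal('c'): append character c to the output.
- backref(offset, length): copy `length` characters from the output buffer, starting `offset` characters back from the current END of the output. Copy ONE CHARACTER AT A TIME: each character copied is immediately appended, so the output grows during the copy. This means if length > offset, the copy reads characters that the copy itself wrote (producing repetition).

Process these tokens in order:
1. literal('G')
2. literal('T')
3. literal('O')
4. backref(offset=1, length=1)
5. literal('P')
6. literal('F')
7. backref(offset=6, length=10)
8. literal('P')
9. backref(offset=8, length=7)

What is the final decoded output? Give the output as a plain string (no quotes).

Answer: GTOOPFGTOOPFGTOOPOPFGTOO

Derivation:
Token 1: literal('G'). Output: "G"
Token 2: literal('T'). Output: "GT"
Token 3: literal('O'). Output: "GTO"
Token 4: backref(off=1, len=1). Copied 'O' from pos 2. Output: "GTOO"
Token 5: literal('P'). Output: "GTOOP"
Token 6: literal('F'). Output: "GTOOPF"
Token 7: backref(off=6, len=10) (overlapping!). Copied 'GTOOPFGTOO' from pos 0. Output: "GTOOPFGTOOPFGTOO"
Token 8: literal('P'). Output: "GTOOPFGTOOPFGTOOP"
Token 9: backref(off=8, len=7). Copied 'OPFGTOO' from pos 9. Output: "GTOOPFGTOOPFGTOOPOPFGTOO"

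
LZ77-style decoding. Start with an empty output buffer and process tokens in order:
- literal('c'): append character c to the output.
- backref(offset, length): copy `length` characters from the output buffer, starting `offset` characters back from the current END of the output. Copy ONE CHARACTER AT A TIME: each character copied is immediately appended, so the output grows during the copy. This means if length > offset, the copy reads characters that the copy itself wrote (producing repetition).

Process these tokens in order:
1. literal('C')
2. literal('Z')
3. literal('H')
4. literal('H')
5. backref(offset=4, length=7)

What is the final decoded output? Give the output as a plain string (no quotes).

Answer: CZHHCZHHCZH

Derivation:
Token 1: literal('C'). Output: "C"
Token 2: literal('Z'). Output: "CZ"
Token 3: literal('H'). Output: "CZH"
Token 4: literal('H'). Output: "CZHH"
Token 5: backref(off=4, len=7) (overlapping!). Copied 'CZHHCZH' from pos 0. Output: "CZHHCZHHCZH"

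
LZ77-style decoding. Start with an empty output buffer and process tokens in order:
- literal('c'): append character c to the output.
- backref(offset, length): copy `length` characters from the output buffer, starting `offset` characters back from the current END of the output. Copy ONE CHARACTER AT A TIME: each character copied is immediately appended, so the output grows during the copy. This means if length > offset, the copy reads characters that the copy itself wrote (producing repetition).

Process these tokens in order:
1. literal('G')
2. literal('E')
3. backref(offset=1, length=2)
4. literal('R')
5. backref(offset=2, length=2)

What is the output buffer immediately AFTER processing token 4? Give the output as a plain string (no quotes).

Token 1: literal('G'). Output: "G"
Token 2: literal('E'). Output: "GE"
Token 3: backref(off=1, len=2) (overlapping!). Copied 'EE' from pos 1. Output: "GEEE"
Token 4: literal('R'). Output: "GEEER"

Answer: GEEER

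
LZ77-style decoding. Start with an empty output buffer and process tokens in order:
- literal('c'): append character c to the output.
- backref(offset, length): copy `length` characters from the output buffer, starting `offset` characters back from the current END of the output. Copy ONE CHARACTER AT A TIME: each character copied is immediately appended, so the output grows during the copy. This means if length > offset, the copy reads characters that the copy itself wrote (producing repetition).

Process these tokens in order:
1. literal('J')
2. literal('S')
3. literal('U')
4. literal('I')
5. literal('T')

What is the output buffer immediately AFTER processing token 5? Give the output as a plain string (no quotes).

Answer: JSUIT

Derivation:
Token 1: literal('J'). Output: "J"
Token 2: literal('S'). Output: "JS"
Token 3: literal('U'). Output: "JSU"
Token 4: literal('I'). Output: "JSUI"
Token 5: literal('T'). Output: "JSUIT"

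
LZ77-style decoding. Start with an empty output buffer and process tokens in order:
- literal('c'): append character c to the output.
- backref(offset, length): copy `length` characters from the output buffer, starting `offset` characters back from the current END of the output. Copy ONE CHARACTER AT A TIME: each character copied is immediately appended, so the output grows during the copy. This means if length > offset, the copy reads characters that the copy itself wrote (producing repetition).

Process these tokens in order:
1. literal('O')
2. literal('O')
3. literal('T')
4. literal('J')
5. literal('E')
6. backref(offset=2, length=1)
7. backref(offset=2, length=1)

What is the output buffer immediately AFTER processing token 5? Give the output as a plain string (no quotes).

Answer: OOTJE

Derivation:
Token 1: literal('O'). Output: "O"
Token 2: literal('O'). Output: "OO"
Token 3: literal('T'). Output: "OOT"
Token 4: literal('J'). Output: "OOTJ"
Token 5: literal('E'). Output: "OOTJE"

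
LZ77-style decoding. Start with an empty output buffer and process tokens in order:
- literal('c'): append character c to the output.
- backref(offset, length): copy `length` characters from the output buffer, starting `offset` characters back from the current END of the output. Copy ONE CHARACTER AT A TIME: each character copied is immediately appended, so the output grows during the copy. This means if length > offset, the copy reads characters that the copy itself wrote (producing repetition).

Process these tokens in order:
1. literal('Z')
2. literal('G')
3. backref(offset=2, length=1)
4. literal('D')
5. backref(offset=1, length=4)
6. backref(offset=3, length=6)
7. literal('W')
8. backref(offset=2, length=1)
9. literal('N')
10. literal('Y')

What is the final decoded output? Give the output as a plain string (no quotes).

Answer: ZGZDDDDDDDDDDDWDNY

Derivation:
Token 1: literal('Z'). Output: "Z"
Token 2: literal('G'). Output: "ZG"
Token 3: backref(off=2, len=1). Copied 'Z' from pos 0. Output: "ZGZ"
Token 4: literal('D'). Output: "ZGZD"
Token 5: backref(off=1, len=4) (overlapping!). Copied 'DDDD' from pos 3. Output: "ZGZDDDDD"
Token 6: backref(off=3, len=6) (overlapping!). Copied 'DDDDDD' from pos 5. Output: "ZGZDDDDDDDDDDD"
Token 7: literal('W'). Output: "ZGZDDDDDDDDDDDW"
Token 8: backref(off=2, len=1). Copied 'D' from pos 13. Output: "ZGZDDDDDDDDDDDWD"
Token 9: literal('N'). Output: "ZGZDDDDDDDDDDDWDN"
Token 10: literal('Y'). Output: "ZGZDDDDDDDDDDDWDNY"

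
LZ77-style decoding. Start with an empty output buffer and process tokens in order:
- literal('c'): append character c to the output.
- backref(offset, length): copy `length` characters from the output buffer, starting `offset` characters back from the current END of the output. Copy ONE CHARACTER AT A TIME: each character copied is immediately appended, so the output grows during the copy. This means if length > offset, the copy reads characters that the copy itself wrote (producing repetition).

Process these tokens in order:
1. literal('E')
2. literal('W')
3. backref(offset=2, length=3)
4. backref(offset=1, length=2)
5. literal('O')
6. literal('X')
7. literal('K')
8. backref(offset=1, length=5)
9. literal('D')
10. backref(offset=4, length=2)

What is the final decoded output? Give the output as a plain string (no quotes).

Answer: EWEWEEEOXKKKKKKDKK

Derivation:
Token 1: literal('E'). Output: "E"
Token 2: literal('W'). Output: "EW"
Token 3: backref(off=2, len=3) (overlapping!). Copied 'EWE' from pos 0. Output: "EWEWE"
Token 4: backref(off=1, len=2) (overlapping!). Copied 'EE' from pos 4. Output: "EWEWEEE"
Token 5: literal('O'). Output: "EWEWEEEO"
Token 6: literal('X'). Output: "EWEWEEEOX"
Token 7: literal('K'). Output: "EWEWEEEOXK"
Token 8: backref(off=1, len=5) (overlapping!). Copied 'KKKKK' from pos 9. Output: "EWEWEEEOXKKKKKK"
Token 9: literal('D'). Output: "EWEWEEEOXKKKKKKD"
Token 10: backref(off=4, len=2). Copied 'KK' from pos 12. Output: "EWEWEEEOXKKKKKKDKK"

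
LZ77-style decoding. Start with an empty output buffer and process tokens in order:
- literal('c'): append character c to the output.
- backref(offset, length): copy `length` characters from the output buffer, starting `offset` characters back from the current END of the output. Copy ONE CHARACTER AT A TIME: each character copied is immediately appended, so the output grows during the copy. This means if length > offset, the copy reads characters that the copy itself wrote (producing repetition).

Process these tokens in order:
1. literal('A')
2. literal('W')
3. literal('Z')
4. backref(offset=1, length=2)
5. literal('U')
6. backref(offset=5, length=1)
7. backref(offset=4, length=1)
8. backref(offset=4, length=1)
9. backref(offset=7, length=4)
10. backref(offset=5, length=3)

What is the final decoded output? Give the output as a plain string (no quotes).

Answer: AWZZZUWZZZZZUZZZ

Derivation:
Token 1: literal('A'). Output: "A"
Token 2: literal('W'). Output: "AW"
Token 3: literal('Z'). Output: "AWZ"
Token 4: backref(off=1, len=2) (overlapping!). Copied 'ZZ' from pos 2. Output: "AWZZZ"
Token 5: literal('U'). Output: "AWZZZU"
Token 6: backref(off=5, len=1). Copied 'W' from pos 1. Output: "AWZZZUW"
Token 7: backref(off=4, len=1). Copied 'Z' from pos 3. Output: "AWZZZUWZ"
Token 8: backref(off=4, len=1). Copied 'Z' from pos 4. Output: "AWZZZUWZZ"
Token 9: backref(off=7, len=4). Copied 'ZZZU' from pos 2. Output: "AWZZZUWZZZZZU"
Token 10: backref(off=5, len=3). Copied 'ZZZ' from pos 8. Output: "AWZZZUWZZZZZUZZZ"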